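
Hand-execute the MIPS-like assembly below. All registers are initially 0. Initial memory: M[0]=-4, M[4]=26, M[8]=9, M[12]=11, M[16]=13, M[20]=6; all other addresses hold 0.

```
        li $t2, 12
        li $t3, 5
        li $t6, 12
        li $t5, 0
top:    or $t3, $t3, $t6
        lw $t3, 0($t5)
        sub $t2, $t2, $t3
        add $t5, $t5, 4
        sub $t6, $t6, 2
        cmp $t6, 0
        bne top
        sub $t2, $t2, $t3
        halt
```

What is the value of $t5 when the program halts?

24

after li $t2, 12: $t2=12
after li $t3, 5: $t3=5
after li $t6, 12: $t6=12
after li $t5, 0: $t5=0
after or $t3, $t3, $t6: $t3=5|12=13
after lw $t3, 0($t5): $t3=M[0]=-4
after sub $t2, $t2, $t3: $t2=12-(-4)=16
after add $t5, $t5, 4: $t5=0+4=4
after sub $t6, $t6, 2: $t6=12-2=10
cmp $t6, 0  (cmp 10,0)
bne top: taken
after or $t3, $t3, $t6: $t3=(-4)|10=-2
after lw $t3, 0($t5): $t3=M[4]=26
after sub $t2, $t2, $t3: $t2=16-26=-10
after add $t5, $t5, 4: $t5=4+4=8
after sub $t6, $t6, 2: $t6=10-2=8
cmp $t6, 0  (cmp 8,0)
bne top: taken
after or $t3, $t3, $t6: $t3=26|8=26
after lw $t3, 0($t5): $t3=M[8]=9
after sub $t2, $t2, $t3: $t2=(-10)-9=-19
after add $t5, $t5, 4: $t5=8+4=12
after sub $t6, $t6, 2: $t6=8-2=6
cmp $t6, 0  (cmp 6,0)
bne top: taken
after or $t3, $t3, $t6: $t3=9|6=15
after lw $t3, 0($t5): $t3=M[12]=11
after sub $t2, $t2, $t3: $t2=(-19)-11=-30
after add $t5, $t5, 4: $t5=12+4=16
after sub $t6, $t6, 2: $t6=6-2=4
cmp $t6, 0  (cmp 4,0)
bne top: taken
after or $t3, $t3, $t6: $t3=11|4=15
after lw $t3, 0($t5): $t3=M[16]=13
after sub $t2, $t2, $t3: $t2=(-30)-13=-43
after add $t5, $t5, 4: $t5=16+4=20
after sub $t6, $t6, 2: $t6=4-2=2
cmp $t6, 0  (cmp 2,0)
bne top: taken
after or $t3, $t3, $t6: $t3=13|2=15
after lw $t3, 0($t5): $t3=M[20]=6
after sub $t2, $t2, $t3: $t2=(-43)-6=-49
after add $t5, $t5, 4: $t5=20+4=24
after sub $t6, $t6, 2: $t6=2-2=0
cmp $t6, 0  (cmp 0,0)
bne top: not taken
after sub $t2, $t2, $t3: $t2=(-49)-6=-55
halt.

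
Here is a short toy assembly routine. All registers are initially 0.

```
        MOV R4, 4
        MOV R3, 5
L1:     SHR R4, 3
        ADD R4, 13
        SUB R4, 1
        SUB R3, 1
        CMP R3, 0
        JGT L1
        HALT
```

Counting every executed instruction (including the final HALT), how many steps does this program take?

R4=4
R3=5
R4=4>>3=0
R4=0+13=13
R4=13-1=12
R3=5-1=4
CMP R3, 0  (cmp 4,0)
JGT L1: taken
R4=12>>3=1
R4=1+13=14
R4=14-1=13
R3=4-1=3
CMP R3, 0  (cmp 3,0)
JGT L1: taken
R4=13>>3=1
R4=1+13=14
R4=14-1=13
R3=3-1=2
CMP R3, 0  (cmp 2,0)
JGT L1: taken
R4=13>>3=1
R4=1+13=14
R4=14-1=13
R3=2-1=1
CMP R3, 0  (cmp 1,0)
JGT L1: taken
R4=13>>3=1
R4=1+13=14
R4=14-1=13
R3=1-1=0
CMP R3, 0  (cmp 0,0)
JGT L1: not taken
halt.
Total executed instructions: 33.

33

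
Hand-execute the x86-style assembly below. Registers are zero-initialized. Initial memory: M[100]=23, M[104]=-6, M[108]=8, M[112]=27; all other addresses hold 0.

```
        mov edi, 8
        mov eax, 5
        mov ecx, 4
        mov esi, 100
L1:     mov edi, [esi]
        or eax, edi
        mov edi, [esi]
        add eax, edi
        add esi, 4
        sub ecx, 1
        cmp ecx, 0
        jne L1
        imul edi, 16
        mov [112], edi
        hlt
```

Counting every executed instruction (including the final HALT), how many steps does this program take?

39

after mov edi, 8: edi=8
after mov eax, 5: eax=5
after mov ecx, 4: ecx=4
after mov esi, 100: esi=100
after mov edi, [esi]: edi=M[100]=23
after or eax, edi: eax=5|23=23
after mov edi, [esi]: edi=M[100]=23
after add eax, edi: eax=23+23=46
after add esi, 4: esi=100+4=104
after sub ecx, 1: ecx=4-1=3
cmp ecx, 0  (cmp 3,0)
jne L1: taken
after mov edi, [esi]: edi=M[104]=-6
after or eax, edi: eax=46|(-6)=-2
after mov edi, [esi]: edi=M[104]=-6
after add eax, edi: eax=(-2)+(-6)=-8
after add esi, 4: esi=104+4=108
after sub ecx, 1: ecx=3-1=2
cmp ecx, 0  (cmp 2,0)
jne L1: taken
after mov edi, [esi]: edi=M[108]=8
after or eax, edi: eax=(-8)|8=-8
after mov edi, [esi]: edi=M[108]=8
after add eax, edi: eax=(-8)+8=0
after add esi, 4: esi=108+4=112
after sub ecx, 1: ecx=2-1=1
cmp ecx, 0  (cmp 1,0)
jne L1: taken
after mov edi, [esi]: edi=M[112]=27
after or eax, edi: eax=0|27=27
after mov edi, [esi]: edi=M[112]=27
after add eax, edi: eax=27+27=54
after add esi, 4: esi=112+4=116
after sub ecx, 1: ecx=1-1=0
cmp ecx, 0  (cmp 0,0)
jne L1: not taken
after imul edi, 16: edi=27*16=432
mov [112], edi → M[112]=432
halt.
Total executed instructions: 39.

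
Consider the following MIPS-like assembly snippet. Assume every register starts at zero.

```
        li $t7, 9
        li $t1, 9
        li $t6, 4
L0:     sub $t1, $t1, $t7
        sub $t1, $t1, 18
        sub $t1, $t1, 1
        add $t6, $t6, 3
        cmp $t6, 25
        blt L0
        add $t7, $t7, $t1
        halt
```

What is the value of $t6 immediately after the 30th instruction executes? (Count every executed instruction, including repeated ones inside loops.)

16

after li $t7, 9: $t7=9
after li $t1, 9: $t1=9
after li $t6, 4: $t6=4
after sub $t1, $t1, $t7: $t1=9-9=0
after sub $t1, $t1, 18: $t1=0-18=-18
after sub $t1, $t1, 1: $t1=(-18)-1=-19
after add $t6, $t6, 3: $t6=4+3=7
cmp $t6, 25  (cmp 7,25)
blt L0: taken
after sub $t1, $t1, $t7: $t1=(-19)-9=-28
after sub $t1, $t1, 18: $t1=(-28)-18=-46
after sub $t1, $t1, 1: $t1=(-46)-1=-47
after add $t6, $t6, 3: $t6=7+3=10
cmp $t6, 25  (cmp 10,25)
blt L0: taken
after sub $t1, $t1, $t7: $t1=(-47)-9=-56
after sub $t1, $t1, 18: $t1=(-56)-18=-74
after sub $t1, $t1, 1: $t1=(-74)-1=-75
after add $t6, $t6, 3: $t6=10+3=13
cmp $t6, 25  (cmp 13,25)
blt L0: taken
after sub $t1, $t1, $t7: $t1=(-75)-9=-84
after sub $t1, $t1, 18: $t1=(-84)-18=-102
after sub $t1, $t1, 1: $t1=(-102)-1=-103
after add $t6, $t6, 3: $t6=13+3=16
cmp $t6, 25  (cmp 16,25)
blt L0: taken
after sub $t1, $t1, $t7: $t1=(-103)-9=-112
after sub $t1, $t1, 18: $t1=(-112)-18=-130
after sub $t1, $t1, 1: $t1=(-130)-1=-131
After step 30: $t6 = 16.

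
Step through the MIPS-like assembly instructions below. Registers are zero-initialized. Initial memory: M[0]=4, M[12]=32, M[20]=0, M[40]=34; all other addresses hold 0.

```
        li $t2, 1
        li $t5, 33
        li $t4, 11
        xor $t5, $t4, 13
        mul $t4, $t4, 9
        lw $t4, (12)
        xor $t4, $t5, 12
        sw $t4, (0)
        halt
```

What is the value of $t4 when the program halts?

li $t2, 1 → $t2=1
li $t5, 33 → $t5=33
li $t4, 11 → $t4=11
xor $t5, $t4, 13 → $t5=11^13=6
mul $t4, $t4, 9 → $t4=11*9=99
lw $t4, (12) → $t4=M[12]=32
xor $t4, $t5, 12 → $t4=6^12=10
sw $t4, (0) → M[0]=10
halt.

10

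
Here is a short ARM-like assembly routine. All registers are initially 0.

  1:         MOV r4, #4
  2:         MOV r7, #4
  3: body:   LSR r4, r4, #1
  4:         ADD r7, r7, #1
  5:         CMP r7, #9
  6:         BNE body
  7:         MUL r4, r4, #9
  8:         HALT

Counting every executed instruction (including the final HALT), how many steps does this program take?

r4=4
r7=4
r4=4>>1=2
r7=4+1=5
CMP r7, #9  (cmp 5,9)
BNE body: taken
r4=2>>1=1
r7=5+1=6
CMP r7, #9  (cmp 6,9)
BNE body: taken
r4=1>>1=0
r7=6+1=7
CMP r7, #9  (cmp 7,9)
BNE body: taken
r4=0>>1=0
r7=7+1=8
CMP r7, #9  (cmp 8,9)
BNE body: taken
r4=0>>1=0
r7=8+1=9
CMP r7, #9  (cmp 9,9)
BNE body: not taken
r4=0*9=0
halt.
Total executed instructions: 24.

24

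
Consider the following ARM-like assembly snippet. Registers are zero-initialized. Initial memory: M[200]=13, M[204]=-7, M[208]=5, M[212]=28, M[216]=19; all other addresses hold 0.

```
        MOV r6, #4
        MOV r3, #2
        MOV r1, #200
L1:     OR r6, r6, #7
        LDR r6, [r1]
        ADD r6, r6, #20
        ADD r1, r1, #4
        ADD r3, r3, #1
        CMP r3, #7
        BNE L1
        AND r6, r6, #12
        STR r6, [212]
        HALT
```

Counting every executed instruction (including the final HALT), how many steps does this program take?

after MOV r6, #4: r6=4
after MOV r3, #2: r3=2
after MOV r1, #200: r1=200
after OR r6, r6, #7: r6=4|7=7
after LDR r6, [r1]: r6=M[200]=13
after ADD r6, r6, #20: r6=13+20=33
after ADD r1, r1, #4: r1=200+4=204
after ADD r3, r3, #1: r3=2+1=3
CMP r3, #7  (cmp 3,7)
BNE L1: taken
after OR r6, r6, #7: r6=33|7=39
after LDR r6, [r1]: r6=M[204]=-7
after ADD r6, r6, #20: r6=(-7)+20=13
after ADD r1, r1, #4: r1=204+4=208
after ADD r3, r3, #1: r3=3+1=4
CMP r3, #7  (cmp 4,7)
BNE L1: taken
after OR r6, r6, #7: r6=13|7=15
after LDR r6, [r1]: r6=M[208]=5
after ADD r6, r6, #20: r6=5+20=25
after ADD r1, r1, #4: r1=208+4=212
after ADD r3, r3, #1: r3=4+1=5
CMP r3, #7  (cmp 5,7)
BNE L1: taken
after OR r6, r6, #7: r6=25|7=31
after LDR r6, [r1]: r6=M[212]=28
after ADD r6, r6, #20: r6=28+20=48
after ADD r1, r1, #4: r1=212+4=216
after ADD r3, r3, #1: r3=5+1=6
CMP r3, #7  (cmp 6,7)
BNE L1: taken
after OR r6, r6, #7: r6=48|7=55
after LDR r6, [r1]: r6=M[216]=19
after ADD r6, r6, #20: r6=19+20=39
after ADD r1, r1, #4: r1=216+4=220
after ADD r3, r3, #1: r3=6+1=7
CMP r3, #7  (cmp 7,7)
BNE L1: not taken
after AND r6, r6, #12: r6=39&12=4
STR r6, [212] → M[212]=4
halt.
Total executed instructions: 41.

41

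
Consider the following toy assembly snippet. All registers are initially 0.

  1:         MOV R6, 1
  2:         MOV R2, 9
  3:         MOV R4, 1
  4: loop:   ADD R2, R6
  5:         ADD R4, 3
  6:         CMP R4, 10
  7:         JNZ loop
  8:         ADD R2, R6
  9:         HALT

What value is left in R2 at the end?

13

R6=1
R2=9
R4=1
R2=9+1=10
R4=1+3=4
CMP R4, 10  (cmp 4,10)
JNZ loop: taken
R2=10+1=11
R4=4+3=7
CMP R4, 10  (cmp 7,10)
JNZ loop: taken
R2=11+1=12
R4=7+3=10
CMP R4, 10  (cmp 10,10)
JNZ loop: not taken
R2=12+1=13
halt.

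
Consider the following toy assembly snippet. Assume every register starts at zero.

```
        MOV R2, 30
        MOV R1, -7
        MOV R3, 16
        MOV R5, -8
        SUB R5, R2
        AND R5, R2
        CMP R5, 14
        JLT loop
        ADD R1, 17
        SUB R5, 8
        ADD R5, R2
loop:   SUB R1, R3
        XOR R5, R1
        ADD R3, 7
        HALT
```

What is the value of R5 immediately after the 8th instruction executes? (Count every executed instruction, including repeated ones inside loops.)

26

after MOV R2, 30: R2=30
after MOV R1, -7: R1=-7
after MOV R3, 16: R3=16
after MOV R5, -8: R5=-8
after SUB R5, R2: R5=(-8)-30=-38
after AND R5, R2: R5=(-38)&30=26
CMP R5, 14  (cmp 26,14)
JLT loop: not taken
After step 8: R5 = 26.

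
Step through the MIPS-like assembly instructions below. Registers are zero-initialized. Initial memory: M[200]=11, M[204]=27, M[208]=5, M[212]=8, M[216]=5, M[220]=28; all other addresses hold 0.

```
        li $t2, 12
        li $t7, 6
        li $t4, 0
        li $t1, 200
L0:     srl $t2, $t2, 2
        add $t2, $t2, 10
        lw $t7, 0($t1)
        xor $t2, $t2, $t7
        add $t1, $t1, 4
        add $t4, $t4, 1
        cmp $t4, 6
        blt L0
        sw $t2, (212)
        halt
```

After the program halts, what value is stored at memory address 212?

17

after li $t2, 12: $t2=12
after li $t7, 6: $t7=6
after li $t4, 0: $t4=0
after li $t1, 200: $t1=200
after srl $t2, $t2, 2: $t2=12>>2=3
after add $t2, $t2, 10: $t2=3+10=13
after lw $t7, 0($t1): $t7=M[200]=11
after xor $t2, $t2, $t7: $t2=13^11=6
after add $t1, $t1, 4: $t1=200+4=204
after add $t4, $t4, 1: $t4=0+1=1
cmp $t4, 6  (cmp 1,6)
blt L0: taken
after srl $t2, $t2, 2: $t2=6>>2=1
after add $t2, $t2, 10: $t2=1+10=11
after lw $t7, 0($t1): $t7=M[204]=27
after xor $t2, $t2, $t7: $t2=11^27=16
after add $t1, $t1, 4: $t1=204+4=208
after add $t4, $t4, 1: $t4=1+1=2
cmp $t4, 6  (cmp 2,6)
blt L0: taken
after srl $t2, $t2, 2: $t2=16>>2=4
after add $t2, $t2, 10: $t2=4+10=14
after lw $t7, 0($t1): $t7=M[208]=5
after xor $t2, $t2, $t7: $t2=14^5=11
after add $t1, $t1, 4: $t1=208+4=212
after add $t4, $t4, 1: $t4=2+1=3
cmp $t4, 6  (cmp 3,6)
blt L0: taken
after srl $t2, $t2, 2: $t2=11>>2=2
after add $t2, $t2, 10: $t2=2+10=12
after lw $t7, 0($t1): $t7=M[212]=8
after xor $t2, $t2, $t7: $t2=12^8=4
after add $t1, $t1, 4: $t1=212+4=216
after add $t4, $t4, 1: $t4=3+1=4
cmp $t4, 6  (cmp 4,6)
blt L0: taken
after srl $t2, $t2, 2: $t2=4>>2=1
after add $t2, $t2, 10: $t2=1+10=11
after lw $t7, 0($t1): $t7=M[216]=5
after xor $t2, $t2, $t7: $t2=11^5=14
after add $t1, $t1, 4: $t1=216+4=220
after add $t4, $t4, 1: $t4=4+1=5
cmp $t4, 6  (cmp 5,6)
blt L0: taken
after srl $t2, $t2, 2: $t2=14>>2=3
after add $t2, $t2, 10: $t2=3+10=13
after lw $t7, 0($t1): $t7=M[220]=28
after xor $t2, $t2, $t7: $t2=13^28=17
after add $t1, $t1, 4: $t1=220+4=224
after add $t4, $t4, 1: $t4=5+1=6
cmp $t4, 6  (cmp 6,6)
blt L0: not taken
sw $t2, (212) → M[212]=17
halt.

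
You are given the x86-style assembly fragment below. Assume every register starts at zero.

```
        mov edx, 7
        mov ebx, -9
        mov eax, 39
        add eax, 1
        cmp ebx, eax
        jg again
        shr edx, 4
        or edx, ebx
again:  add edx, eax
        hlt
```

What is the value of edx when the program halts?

31

after mov edx, 7: edx=7
after mov ebx, -9: ebx=-9
after mov eax, 39: eax=39
after add eax, 1: eax=39+1=40
cmp ebx, eax  (cmp -9,40)
jg again: not taken
after shr edx, 4: edx=7>>4=0
after or edx, ebx: edx=0|(-9)=-9
after add edx, eax: edx=(-9)+40=31
halt.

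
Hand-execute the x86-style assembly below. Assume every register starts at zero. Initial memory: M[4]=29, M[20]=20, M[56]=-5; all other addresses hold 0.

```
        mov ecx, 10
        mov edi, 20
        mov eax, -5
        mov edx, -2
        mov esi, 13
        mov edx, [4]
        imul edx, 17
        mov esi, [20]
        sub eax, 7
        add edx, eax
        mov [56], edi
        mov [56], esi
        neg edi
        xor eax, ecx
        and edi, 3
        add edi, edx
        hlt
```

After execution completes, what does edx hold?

481

after mov ecx, 10: ecx=10
after mov edi, 20: edi=20
after mov eax, -5: eax=-5
after mov edx, -2: edx=-2
after mov esi, 13: esi=13
after mov edx, [4]: edx=M[4]=29
after imul edx, 17: edx=29*17=493
after mov esi, [20]: esi=M[20]=20
after sub eax, 7: eax=(-5)-7=-12
after add edx, eax: edx=493+(-12)=481
mov [56], edi → M[56]=20
mov [56], esi → M[56]=20
after neg edi: edi=-(20)=-20
after xor eax, ecx: eax=(-12)^10=-2
after and edi, 3: edi=(-20)&3=0
after add edi, edx: edi=0+481=481
halt.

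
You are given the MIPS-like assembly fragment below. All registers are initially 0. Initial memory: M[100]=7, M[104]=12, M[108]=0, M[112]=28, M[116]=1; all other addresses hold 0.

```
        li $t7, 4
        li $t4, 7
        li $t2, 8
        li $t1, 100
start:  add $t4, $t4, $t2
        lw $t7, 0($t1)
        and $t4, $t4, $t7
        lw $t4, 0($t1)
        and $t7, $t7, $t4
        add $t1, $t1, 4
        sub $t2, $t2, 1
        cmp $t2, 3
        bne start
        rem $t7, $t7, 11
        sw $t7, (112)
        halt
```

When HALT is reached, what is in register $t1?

120

$t7=4
$t4=7
$t2=8
$t1=100
$t4=7+8=15
$t7=M[100]=7
$t4=15&7=7
$t4=M[100]=7
$t7=7&7=7
$t1=100+4=104
$t2=8-1=7
cmp $t2, 3  (cmp 7,3)
bne start: taken
$t4=7+7=14
$t7=M[104]=12
$t4=14&12=12
$t4=M[104]=12
$t7=12&12=12
$t1=104+4=108
$t2=7-1=6
cmp $t2, 3  (cmp 6,3)
bne start: taken
$t4=12+6=18
$t7=M[108]=0
$t4=18&0=0
$t4=M[108]=0
$t7=0&0=0
$t1=108+4=112
$t2=6-1=5
cmp $t2, 3  (cmp 5,3)
bne start: taken
$t4=0+5=5
$t7=M[112]=28
$t4=5&28=4
$t4=M[112]=28
$t7=28&28=28
$t1=112+4=116
$t2=5-1=4
cmp $t2, 3  (cmp 4,3)
bne start: taken
$t4=28+4=32
$t7=M[116]=1
$t4=32&1=0
$t4=M[116]=1
$t7=1&1=1
$t1=116+4=120
$t2=4-1=3
cmp $t2, 3  (cmp 3,3)
bne start: not taken
$t7=1%11=1
sw $t7, (112) → M[112]=1
halt.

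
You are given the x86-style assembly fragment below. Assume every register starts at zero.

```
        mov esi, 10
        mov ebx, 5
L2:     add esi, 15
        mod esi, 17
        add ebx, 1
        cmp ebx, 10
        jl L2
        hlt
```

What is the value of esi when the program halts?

0

esi=10
ebx=5
esi=10+15=25
esi=25%17=8
ebx=5+1=6
cmp ebx, 10  (cmp 6,10)
jl L2: taken
esi=8+15=23
esi=23%17=6
ebx=6+1=7
cmp ebx, 10  (cmp 7,10)
jl L2: taken
esi=6+15=21
esi=21%17=4
ebx=7+1=8
cmp ebx, 10  (cmp 8,10)
jl L2: taken
esi=4+15=19
esi=19%17=2
ebx=8+1=9
cmp ebx, 10  (cmp 9,10)
jl L2: taken
esi=2+15=17
esi=17%17=0
ebx=9+1=10
cmp ebx, 10  (cmp 10,10)
jl L2: not taken
halt.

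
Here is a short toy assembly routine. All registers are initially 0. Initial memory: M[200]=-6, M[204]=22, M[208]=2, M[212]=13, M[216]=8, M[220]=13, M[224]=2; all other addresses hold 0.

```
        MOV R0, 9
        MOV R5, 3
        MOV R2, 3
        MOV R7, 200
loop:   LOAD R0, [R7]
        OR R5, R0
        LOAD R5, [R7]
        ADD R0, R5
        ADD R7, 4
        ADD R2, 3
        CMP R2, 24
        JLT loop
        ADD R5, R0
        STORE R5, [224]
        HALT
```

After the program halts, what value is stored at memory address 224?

6

R0=9
R5=3
R2=3
R7=200
R0=M[200]=-6
R5=3|(-6)=-5
R5=M[200]=-6
R0=(-6)+(-6)=-12
R7=200+4=204
R2=3+3=6
CMP R2, 24  (cmp 6,24)
JLT loop: taken
R0=M[204]=22
R5=(-6)|22=-2
R5=M[204]=22
R0=22+22=44
R7=204+4=208
R2=6+3=9
CMP R2, 24  (cmp 9,24)
JLT loop: taken
R0=M[208]=2
R5=22|2=22
R5=M[208]=2
R0=2+2=4
R7=208+4=212
R2=9+3=12
CMP R2, 24  (cmp 12,24)
JLT loop: taken
R0=M[212]=13
R5=2|13=15
R5=M[212]=13
R0=13+13=26
R7=212+4=216
R2=12+3=15
CMP R2, 24  (cmp 15,24)
JLT loop: taken
R0=M[216]=8
R5=13|8=13
R5=M[216]=8
R0=8+8=16
R7=216+4=220
R2=15+3=18
CMP R2, 24  (cmp 18,24)
JLT loop: taken
R0=M[220]=13
R5=8|13=13
R5=M[220]=13
R0=13+13=26
R7=220+4=224
R2=18+3=21
CMP R2, 24  (cmp 21,24)
JLT loop: taken
R0=M[224]=2
R5=13|2=15
R5=M[224]=2
R0=2+2=4
R7=224+4=228
R2=21+3=24
CMP R2, 24  (cmp 24,24)
JLT loop: not taken
R5=2+4=6
STORE R5, [224] → M[224]=6
halt.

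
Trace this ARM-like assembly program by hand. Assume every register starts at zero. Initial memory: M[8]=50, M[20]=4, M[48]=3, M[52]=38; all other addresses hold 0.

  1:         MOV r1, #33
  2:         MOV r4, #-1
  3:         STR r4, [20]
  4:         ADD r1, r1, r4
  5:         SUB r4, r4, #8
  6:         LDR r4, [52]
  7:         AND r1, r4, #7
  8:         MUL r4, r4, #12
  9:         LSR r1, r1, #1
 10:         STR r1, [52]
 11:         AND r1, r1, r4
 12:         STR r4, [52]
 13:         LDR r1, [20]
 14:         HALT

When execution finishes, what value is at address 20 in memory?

MOV r1, #33 → r1=33
MOV r4, #-1 → r4=-1
STR r4, [20] → M[20]=-1
ADD r1, r1, r4 → r1=33+(-1)=32
SUB r4, r4, #8 → r4=(-1)-8=-9
LDR r4, [52] → r4=M[52]=38
AND r1, r4, #7 → r1=38&7=6
MUL r4, r4, #12 → r4=38*12=456
LSR r1, r1, #1 → r1=6>>1=3
STR r1, [52] → M[52]=3
AND r1, r1, r4 → r1=3&456=0
STR r4, [52] → M[52]=456
LDR r1, [20] → r1=M[20]=-1
halt.

-1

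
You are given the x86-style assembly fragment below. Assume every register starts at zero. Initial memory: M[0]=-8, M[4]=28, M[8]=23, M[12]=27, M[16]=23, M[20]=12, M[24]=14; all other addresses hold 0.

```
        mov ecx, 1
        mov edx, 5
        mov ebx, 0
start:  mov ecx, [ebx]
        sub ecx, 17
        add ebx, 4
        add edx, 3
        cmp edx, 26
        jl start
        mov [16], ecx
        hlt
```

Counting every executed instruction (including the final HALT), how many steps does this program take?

47

ecx=1
edx=5
ebx=0
ecx=M[0]=-8
ecx=(-8)-17=-25
ebx=0+4=4
edx=5+3=8
cmp edx, 26  (cmp 8,26)
jl start: taken
ecx=M[4]=28
ecx=28-17=11
ebx=4+4=8
edx=8+3=11
cmp edx, 26  (cmp 11,26)
jl start: taken
ecx=M[8]=23
ecx=23-17=6
ebx=8+4=12
edx=11+3=14
cmp edx, 26  (cmp 14,26)
jl start: taken
ecx=M[12]=27
ecx=27-17=10
ebx=12+4=16
edx=14+3=17
cmp edx, 26  (cmp 17,26)
jl start: taken
ecx=M[16]=23
ecx=23-17=6
ebx=16+4=20
edx=17+3=20
cmp edx, 26  (cmp 20,26)
jl start: taken
ecx=M[20]=12
ecx=12-17=-5
ebx=20+4=24
edx=20+3=23
cmp edx, 26  (cmp 23,26)
jl start: taken
ecx=M[24]=14
ecx=14-17=-3
ebx=24+4=28
edx=23+3=26
cmp edx, 26  (cmp 26,26)
jl start: not taken
mov [16], ecx → M[16]=-3
halt.
Total executed instructions: 47.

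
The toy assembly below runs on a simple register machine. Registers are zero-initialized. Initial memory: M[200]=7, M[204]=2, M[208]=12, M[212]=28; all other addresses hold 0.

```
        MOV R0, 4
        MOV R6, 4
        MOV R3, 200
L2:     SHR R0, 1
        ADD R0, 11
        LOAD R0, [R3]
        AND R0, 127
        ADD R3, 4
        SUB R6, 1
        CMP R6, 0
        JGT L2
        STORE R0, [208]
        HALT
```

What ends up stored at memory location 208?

28

after MOV R0, 4: R0=4
after MOV R6, 4: R6=4
after MOV R3, 200: R3=200
after SHR R0, 1: R0=4>>1=2
after ADD R0, 11: R0=2+11=13
after LOAD R0, [R3]: R0=M[200]=7
after AND R0, 127: R0=7&127=7
after ADD R3, 4: R3=200+4=204
after SUB R6, 1: R6=4-1=3
CMP R6, 0  (cmp 3,0)
JGT L2: taken
after SHR R0, 1: R0=7>>1=3
after ADD R0, 11: R0=3+11=14
after LOAD R0, [R3]: R0=M[204]=2
after AND R0, 127: R0=2&127=2
after ADD R3, 4: R3=204+4=208
after SUB R6, 1: R6=3-1=2
CMP R6, 0  (cmp 2,0)
JGT L2: taken
after SHR R0, 1: R0=2>>1=1
after ADD R0, 11: R0=1+11=12
after LOAD R0, [R3]: R0=M[208]=12
after AND R0, 127: R0=12&127=12
after ADD R3, 4: R3=208+4=212
after SUB R6, 1: R6=2-1=1
CMP R6, 0  (cmp 1,0)
JGT L2: taken
after SHR R0, 1: R0=12>>1=6
after ADD R0, 11: R0=6+11=17
after LOAD R0, [R3]: R0=M[212]=28
after AND R0, 127: R0=28&127=28
after ADD R3, 4: R3=212+4=216
after SUB R6, 1: R6=1-1=0
CMP R6, 0  (cmp 0,0)
JGT L2: not taken
STORE R0, [208] → M[208]=28
halt.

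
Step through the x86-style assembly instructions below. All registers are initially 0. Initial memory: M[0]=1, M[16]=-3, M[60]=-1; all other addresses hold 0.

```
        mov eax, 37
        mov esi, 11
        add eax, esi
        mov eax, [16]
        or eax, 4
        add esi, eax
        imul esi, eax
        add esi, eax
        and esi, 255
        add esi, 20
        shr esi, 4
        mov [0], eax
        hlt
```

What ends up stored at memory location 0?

-3

mov eax, 37 → eax=37
mov esi, 11 → esi=11
add eax, esi → eax=37+11=48
mov eax, [16] → eax=M[16]=-3
or eax, 4 → eax=(-3)|4=-3
add esi, eax → esi=11+(-3)=8
imul esi, eax → esi=8*(-3)=-24
add esi, eax → esi=(-24)+(-3)=-27
and esi, 255 → esi=(-27)&255=229
add esi, 20 → esi=229+20=249
shr esi, 4 → esi=249>>4=15
mov [0], eax → M[0]=-3
halt.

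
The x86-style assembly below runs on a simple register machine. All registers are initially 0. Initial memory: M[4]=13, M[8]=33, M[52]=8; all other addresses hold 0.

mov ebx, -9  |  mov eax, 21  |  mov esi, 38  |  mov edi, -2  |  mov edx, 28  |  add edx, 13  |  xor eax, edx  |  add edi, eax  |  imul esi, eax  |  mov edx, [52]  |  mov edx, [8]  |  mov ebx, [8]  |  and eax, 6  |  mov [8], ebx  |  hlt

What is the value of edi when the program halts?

58

mov ebx, -9 → ebx=-9
mov eax, 21 → eax=21
mov esi, 38 → esi=38
mov edi, -2 → edi=-2
mov edx, 28 → edx=28
add edx, 13 → edx=28+13=41
xor eax, edx → eax=21^41=60
add edi, eax → edi=(-2)+60=58
imul esi, eax → esi=38*60=2280
mov edx, [52] → edx=M[52]=8
mov edx, [8] → edx=M[8]=33
mov ebx, [8] → ebx=M[8]=33
and eax, 6 → eax=60&6=4
mov [8], ebx → M[8]=33
halt.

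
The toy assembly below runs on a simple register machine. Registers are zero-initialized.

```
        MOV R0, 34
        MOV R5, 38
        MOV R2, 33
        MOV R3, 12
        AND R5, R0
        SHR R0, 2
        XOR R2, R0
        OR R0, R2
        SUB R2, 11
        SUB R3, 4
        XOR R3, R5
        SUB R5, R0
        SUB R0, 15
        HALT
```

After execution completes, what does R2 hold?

after MOV R0, 34: R0=34
after MOV R5, 38: R5=38
after MOV R2, 33: R2=33
after MOV R3, 12: R3=12
after AND R5, R0: R5=38&34=34
after SHR R0, 2: R0=34>>2=8
after XOR R2, R0: R2=33^8=41
after OR R0, R2: R0=8|41=41
after SUB R2, 11: R2=41-11=30
after SUB R3, 4: R3=12-4=8
after XOR R3, R5: R3=8^34=42
after SUB R5, R0: R5=34-41=-7
after SUB R0, 15: R0=41-15=26
halt.

30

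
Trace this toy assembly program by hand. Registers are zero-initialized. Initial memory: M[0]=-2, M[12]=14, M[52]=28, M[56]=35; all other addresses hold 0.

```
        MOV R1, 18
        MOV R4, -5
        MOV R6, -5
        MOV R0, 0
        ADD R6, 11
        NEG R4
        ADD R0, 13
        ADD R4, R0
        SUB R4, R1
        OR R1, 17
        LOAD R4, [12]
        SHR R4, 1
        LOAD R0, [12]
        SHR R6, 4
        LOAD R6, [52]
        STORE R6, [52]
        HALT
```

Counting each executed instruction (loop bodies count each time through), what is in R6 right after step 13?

6

after MOV R1, 18: R1=18
after MOV R4, -5: R4=-5
after MOV R6, -5: R6=-5
after MOV R0, 0: R0=0
after ADD R6, 11: R6=(-5)+11=6
after NEG R4: R4=-(-5)=5
after ADD R0, 13: R0=0+13=13
after ADD R4, R0: R4=5+13=18
after SUB R4, R1: R4=18-18=0
after OR R1, 17: R1=18|17=19
after LOAD R4, [12]: R4=M[12]=14
after SHR R4, 1: R4=14>>1=7
after LOAD R0, [12]: R0=M[12]=14
After step 13: R6 = 6.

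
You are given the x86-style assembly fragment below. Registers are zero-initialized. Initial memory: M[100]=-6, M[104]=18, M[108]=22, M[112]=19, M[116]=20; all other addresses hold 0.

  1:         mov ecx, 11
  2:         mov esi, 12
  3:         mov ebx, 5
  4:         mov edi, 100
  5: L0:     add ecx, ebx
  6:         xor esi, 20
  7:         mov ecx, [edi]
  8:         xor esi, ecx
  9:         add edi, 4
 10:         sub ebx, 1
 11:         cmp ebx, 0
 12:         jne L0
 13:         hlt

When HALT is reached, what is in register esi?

mov ecx, 11 → ecx=11
mov esi, 12 → esi=12
mov ebx, 5 → ebx=5
mov edi, 100 → edi=100
add ecx, ebx → ecx=11+5=16
xor esi, 20 → esi=12^20=24
mov ecx, [edi] → ecx=M[100]=-6
xor esi, ecx → esi=24^(-6)=-30
add edi, 4 → edi=100+4=104
sub ebx, 1 → ebx=5-1=4
cmp ebx, 0  (cmp 4,0)
jne L0: taken
add ecx, ebx → ecx=(-6)+4=-2
xor esi, 20 → esi=(-30)^20=-10
mov ecx, [edi] → ecx=M[104]=18
xor esi, ecx → esi=(-10)^18=-28
add edi, 4 → edi=104+4=108
sub ebx, 1 → ebx=4-1=3
cmp ebx, 0  (cmp 3,0)
jne L0: taken
add ecx, ebx → ecx=18+3=21
xor esi, 20 → esi=(-28)^20=-16
mov ecx, [edi] → ecx=M[108]=22
xor esi, ecx → esi=(-16)^22=-26
add edi, 4 → edi=108+4=112
sub ebx, 1 → ebx=3-1=2
cmp ebx, 0  (cmp 2,0)
jne L0: taken
add ecx, ebx → ecx=22+2=24
xor esi, 20 → esi=(-26)^20=-14
mov ecx, [edi] → ecx=M[112]=19
xor esi, ecx → esi=(-14)^19=-31
add edi, 4 → edi=112+4=116
sub ebx, 1 → ebx=2-1=1
cmp ebx, 0  (cmp 1,0)
jne L0: taken
add ecx, ebx → ecx=19+1=20
xor esi, 20 → esi=(-31)^20=-11
mov ecx, [edi] → ecx=M[116]=20
xor esi, ecx → esi=(-11)^20=-31
add edi, 4 → edi=116+4=120
sub ebx, 1 → ebx=1-1=0
cmp ebx, 0  (cmp 0,0)
jne L0: not taken
halt.

-31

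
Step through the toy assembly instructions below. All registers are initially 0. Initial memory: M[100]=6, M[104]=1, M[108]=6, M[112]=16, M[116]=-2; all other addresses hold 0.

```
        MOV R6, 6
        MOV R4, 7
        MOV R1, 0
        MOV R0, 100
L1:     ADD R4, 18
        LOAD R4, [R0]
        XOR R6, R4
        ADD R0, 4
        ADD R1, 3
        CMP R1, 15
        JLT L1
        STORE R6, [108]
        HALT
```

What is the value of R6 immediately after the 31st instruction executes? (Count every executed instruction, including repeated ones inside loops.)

MOV R6, 6 → R6=6
MOV R4, 7 → R4=7
MOV R1, 0 → R1=0
MOV R0, 100 → R0=100
ADD R4, 18 → R4=7+18=25
LOAD R4, [R0] → R4=M[100]=6
XOR R6, R4 → R6=6^6=0
ADD R0, 4 → R0=100+4=104
ADD R1, 3 → R1=0+3=3
CMP R1, 15  (cmp 3,15)
JLT L1: taken
ADD R4, 18 → R4=6+18=24
LOAD R4, [R0] → R4=M[104]=1
XOR R6, R4 → R6=0^1=1
ADD R0, 4 → R0=104+4=108
ADD R1, 3 → R1=3+3=6
CMP R1, 15  (cmp 6,15)
JLT L1: taken
ADD R4, 18 → R4=1+18=19
LOAD R4, [R0] → R4=M[108]=6
XOR R6, R4 → R6=1^6=7
ADD R0, 4 → R0=108+4=112
ADD R1, 3 → R1=6+3=9
CMP R1, 15  (cmp 9,15)
JLT L1: taken
ADD R4, 18 → R4=6+18=24
LOAD R4, [R0] → R4=M[112]=16
XOR R6, R4 → R6=7^16=23
ADD R0, 4 → R0=112+4=116
ADD R1, 3 → R1=9+3=12
CMP R1, 15  (cmp 12,15)
After step 31: R6 = 23.

23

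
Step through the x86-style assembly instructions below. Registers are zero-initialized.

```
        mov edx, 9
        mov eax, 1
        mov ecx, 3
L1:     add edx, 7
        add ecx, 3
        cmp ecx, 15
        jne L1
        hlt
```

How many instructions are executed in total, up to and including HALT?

after mov edx, 9: edx=9
after mov eax, 1: eax=1
after mov ecx, 3: ecx=3
after add edx, 7: edx=9+7=16
after add ecx, 3: ecx=3+3=6
cmp ecx, 15  (cmp 6,15)
jne L1: taken
after add edx, 7: edx=16+7=23
after add ecx, 3: ecx=6+3=9
cmp ecx, 15  (cmp 9,15)
jne L1: taken
after add edx, 7: edx=23+7=30
after add ecx, 3: ecx=9+3=12
cmp ecx, 15  (cmp 12,15)
jne L1: taken
after add edx, 7: edx=30+7=37
after add ecx, 3: ecx=12+3=15
cmp ecx, 15  (cmp 15,15)
jne L1: not taken
halt.
Total executed instructions: 20.

20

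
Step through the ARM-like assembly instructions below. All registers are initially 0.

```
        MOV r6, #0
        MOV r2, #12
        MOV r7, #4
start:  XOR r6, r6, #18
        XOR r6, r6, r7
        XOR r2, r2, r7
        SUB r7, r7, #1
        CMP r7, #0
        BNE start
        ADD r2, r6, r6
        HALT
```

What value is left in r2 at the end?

8

after MOV r6, #0: r6=0
after MOV r2, #12: r2=12
after MOV r7, #4: r7=4
after XOR r6, r6, #18: r6=0^18=18
after XOR r6, r6, r7: r6=18^4=22
after XOR r2, r2, r7: r2=12^4=8
after SUB r7, r7, #1: r7=4-1=3
CMP r7, #0  (cmp 3,0)
BNE start: taken
after XOR r6, r6, #18: r6=22^18=4
after XOR r6, r6, r7: r6=4^3=7
after XOR r2, r2, r7: r2=8^3=11
after SUB r7, r7, #1: r7=3-1=2
CMP r7, #0  (cmp 2,0)
BNE start: taken
after XOR r6, r6, #18: r6=7^18=21
after XOR r6, r6, r7: r6=21^2=23
after XOR r2, r2, r7: r2=11^2=9
after SUB r7, r7, #1: r7=2-1=1
CMP r7, #0  (cmp 1,0)
BNE start: taken
after XOR r6, r6, #18: r6=23^18=5
after XOR r6, r6, r7: r6=5^1=4
after XOR r2, r2, r7: r2=9^1=8
after SUB r7, r7, #1: r7=1-1=0
CMP r7, #0  (cmp 0,0)
BNE start: not taken
after ADD r2, r6, r6: r2=4+4=8
halt.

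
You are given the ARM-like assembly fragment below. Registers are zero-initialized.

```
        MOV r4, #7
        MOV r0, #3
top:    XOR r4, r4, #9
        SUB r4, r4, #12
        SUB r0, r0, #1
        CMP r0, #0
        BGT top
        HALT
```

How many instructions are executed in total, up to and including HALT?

18

MOV r4, #7 → r4=7
MOV r0, #3 → r0=3
XOR r4, r4, #9 → r4=7^9=14
SUB r4, r4, #12 → r4=14-12=2
SUB r0, r0, #1 → r0=3-1=2
CMP r0, #0  (cmp 2,0)
BGT top: taken
XOR r4, r4, #9 → r4=2^9=11
SUB r4, r4, #12 → r4=11-12=-1
SUB r0, r0, #1 → r0=2-1=1
CMP r0, #0  (cmp 1,0)
BGT top: taken
XOR r4, r4, #9 → r4=(-1)^9=-10
SUB r4, r4, #12 → r4=(-10)-12=-22
SUB r0, r0, #1 → r0=1-1=0
CMP r0, #0  (cmp 0,0)
BGT top: not taken
halt.
Total executed instructions: 18.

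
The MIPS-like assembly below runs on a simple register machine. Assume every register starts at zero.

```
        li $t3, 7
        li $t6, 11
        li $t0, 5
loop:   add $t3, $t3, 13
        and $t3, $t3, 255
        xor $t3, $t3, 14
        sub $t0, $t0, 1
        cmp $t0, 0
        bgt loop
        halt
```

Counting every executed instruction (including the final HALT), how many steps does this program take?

34

li $t3, 7 → $t3=7
li $t6, 11 → $t6=11
li $t0, 5 → $t0=5
add $t3, $t3, 13 → $t3=7+13=20
and $t3, $t3, 255 → $t3=20&255=20
xor $t3, $t3, 14 → $t3=20^14=26
sub $t0, $t0, 1 → $t0=5-1=4
cmp $t0, 0  (cmp 4,0)
bgt loop: taken
add $t3, $t3, 13 → $t3=26+13=39
and $t3, $t3, 255 → $t3=39&255=39
xor $t3, $t3, 14 → $t3=39^14=41
sub $t0, $t0, 1 → $t0=4-1=3
cmp $t0, 0  (cmp 3,0)
bgt loop: taken
add $t3, $t3, 13 → $t3=41+13=54
and $t3, $t3, 255 → $t3=54&255=54
xor $t3, $t3, 14 → $t3=54^14=56
sub $t0, $t0, 1 → $t0=3-1=2
cmp $t0, 0  (cmp 2,0)
bgt loop: taken
add $t3, $t3, 13 → $t3=56+13=69
and $t3, $t3, 255 → $t3=69&255=69
xor $t3, $t3, 14 → $t3=69^14=75
sub $t0, $t0, 1 → $t0=2-1=1
cmp $t0, 0  (cmp 1,0)
bgt loop: taken
add $t3, $t3, 13 → $t3=75+13=88
and $t3, $t3, 255 → $t3=88&255=88
xor $t3, $t3, 14 → $t3=88^14=86
sub $t0, $t0, 1 → $t0=1-1=0
cmp $t0, 0  (cmp 0,0)
bgt loop: not taken
halt.
Total executed instructions: 34.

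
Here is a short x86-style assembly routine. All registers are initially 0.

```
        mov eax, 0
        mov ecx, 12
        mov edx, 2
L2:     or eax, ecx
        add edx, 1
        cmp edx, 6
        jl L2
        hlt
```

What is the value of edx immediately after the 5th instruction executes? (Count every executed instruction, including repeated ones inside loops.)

eax=0
ecx=12
edx=2
eax=0|12=12
edx=2+1=3
After step 5: edx = 3.

3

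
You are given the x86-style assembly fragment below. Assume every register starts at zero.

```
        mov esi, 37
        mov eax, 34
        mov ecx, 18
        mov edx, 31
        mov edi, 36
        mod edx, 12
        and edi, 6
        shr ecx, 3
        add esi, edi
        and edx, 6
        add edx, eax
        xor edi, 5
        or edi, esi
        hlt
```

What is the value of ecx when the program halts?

mov esi, 37 → esi=37
mov eax, 34 → eax=34
mov ecx, 18 → ecx=18
mov edx, 31 → edx=31
mov edi, 36 → edi=36
mod edx, 12 → edx=31%12=7
and edi, 6 → edi=36&6=4
shr ecx, 3 → ecx=18>>3=2
add esi, edi → esi=37+4=41
and edx, 6 → edx=7&6=6
add edx, eax → edx=6+34=40
xor edi, 5 → edi=4^5=1
or edi, esi → edi=1|41=41
halt.

2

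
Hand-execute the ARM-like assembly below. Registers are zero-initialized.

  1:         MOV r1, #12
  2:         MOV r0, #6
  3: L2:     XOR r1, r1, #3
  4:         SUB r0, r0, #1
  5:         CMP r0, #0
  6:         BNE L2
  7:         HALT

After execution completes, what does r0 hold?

MOV r1, #12 → r1=12
MOV r0, #6 → r0=6
XOR r1, r1, #3 → r1=12^3=15
SUB r0, r0, #1 → r0=6-1=5
CMP r0, #0  (cmp 5,0)
BNE L2: taken
XOR r1, r1, #3 → r1=15^3=12
SUB r0, r0, #1 → r0=5-1=4
CMP r0, #0  (cmp 4,0)
BNE L2: taken
XOR r1, r1, #3 → r1=12^3=15
SUB r0, r0, #1 → r0=4-1=3
CMP r0, #0  (cmp 3,0)
BNE L2: taken
XOR r1, r1, #3 → r1=15^3=12
SUB r0, r0, #1 → r0=3-1=2
CMP r0, #0  (cmp 2,0)
BNE L2: taken
XOR r1, r1, #3 → r1=12^3=15
SUB r0, r0, #1 → r0=2-1=1
CMP r0, #0  (cmp 1,0)
BNE L2: taken
XOR r1, r1, #3 → r1=15^3=12
SUB r0, r0, #1 → r0=1-1=0
CMP r0, #0  (cmp 0,0)
BNE L2: not taken
halt.

0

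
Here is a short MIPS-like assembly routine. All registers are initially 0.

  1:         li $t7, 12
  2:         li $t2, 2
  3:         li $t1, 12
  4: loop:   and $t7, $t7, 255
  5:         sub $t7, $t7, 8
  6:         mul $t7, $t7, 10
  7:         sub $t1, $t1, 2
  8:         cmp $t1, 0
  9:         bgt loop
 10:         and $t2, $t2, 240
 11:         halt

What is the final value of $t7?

720

li $t7, 12 → $t7=12
li $t2, 2 → $t2=2
li $t1, 12 → $t1=12
and $t7, $t7, 255 → $t7=12&255=12
sub $t7, $t7, 8 → $t7=12-8=4
mul $t7, $t7, 10 → $t7=4*10=40
sub $t1, $t1, 2 → $t1=12-2=10
cmp $t1, 0  (cmp 10,0)
bgt loop: taken
and $t7, $t7, 255 → $t7=40&255=40
sub $t7, $t7, 8 → $t7=40-8=32
mul $t7, $t7, 10 → $t7=32*10=320
sub $t1, $t1, 2 → $t1=10-2=8
cmp $t1, 0  (cmp 8,0)
bgt loop: taken
and $t7, $t7, 255 → $t7=320&255=64
sub $t7, $t7, 8 → $t7=64-8=56
mul $t7, $t7, 10 → $t7=56*10=560
sub $t1, $t1, 2 → $t1=8-2=6
cmp $t1, 0  (cmp 6,0)
bgt loop: taken
and $t7, $t7, 255 → $t7=560&255=48
sub $t7, $t7, 8 → $t7=48-8=40
mul $t7, $t7, 10 → $t7=40*10=400
sub $t1, $t1, 2 → $t1=6-2=4
cmp $t1, 0  (cmp 4,0)
bgt loop: taken
and $t7, $t7, 255 → $t7=400&255=144
sub $t7, $t7, 8 → $t7=144-8=136
mul $t7, $t7, 10 → $t7=136*10=1360
sub $t1, $t1, 2 → $t1=4-2=2
cmp $t1, 0  (cmp 2,0)
bgt loop: taken
and $t7, $t7, 255 → $t7=1360&255=80
sub $t7, $t7, 8 → $t7=80-8=72
mul $t7, $t7, 10 → $t7=72*10=720
sub $t1, $t1, 2 → $t1=2-2=0
cmp $t1, 0  (cmp 0,0)
bgt loop: not taken
and $t2, $t2, 240 → $t2=2&240=0
halt.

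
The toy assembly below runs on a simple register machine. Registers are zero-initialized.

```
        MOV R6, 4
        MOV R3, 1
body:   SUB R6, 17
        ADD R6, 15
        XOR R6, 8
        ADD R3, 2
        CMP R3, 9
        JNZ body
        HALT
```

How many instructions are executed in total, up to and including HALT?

27

R6=4
R3=1
R6=4-17=-13
R6=(-13)+15=2
R6=2^8=10
R3=1+2=3
CMP R3, 9  (cmp 3,9)
JNZ body: taken
R6=10-17=-7
R6=(-7)+15=8
R6=8^8=0
R3=3+2=5
CMP R3, 9  (cmp 5,9)
JNZ body: taken
R6=0-17=-17
R6=(-17)+15=-2
R6=(-2)^8=-10
R3=5+2=7
CMP R3, 9  (cmp 7,9)
JNZ body: taken
R6=(-10)-17=-27
R6=(-27)+15=-12
R6=(-12)^8=-4
R3=7+2=9
CMP R3, 9  (cmp 9,9)
JNZ body: not taken
halt.
Total executed instructions: 27.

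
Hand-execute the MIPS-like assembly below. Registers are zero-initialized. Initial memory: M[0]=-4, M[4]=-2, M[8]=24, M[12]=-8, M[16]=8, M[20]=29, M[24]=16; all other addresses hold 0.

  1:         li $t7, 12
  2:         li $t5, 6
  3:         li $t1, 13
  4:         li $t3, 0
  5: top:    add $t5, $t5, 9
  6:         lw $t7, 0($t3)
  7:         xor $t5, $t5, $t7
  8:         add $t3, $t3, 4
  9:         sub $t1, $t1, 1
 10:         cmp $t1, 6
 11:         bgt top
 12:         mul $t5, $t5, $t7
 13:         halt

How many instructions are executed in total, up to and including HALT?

55

li $t7, 12 → $t7=12
li $t5, 6 → $t5=6
li $t1, 13 → $t1=13
li $t3, 0 → $t3=0
add $t5, $t5, 9 → $t5=6+9=15
lw $t7, 0($t3) → $t7=M[0]=-4
xor $t5, $t5, $t7 → $t5=15^(-4)=-13
add $t3, $t3, 4 → $t3=0+4=4
sub $t1, $t1, 1 → $t1=13-1=12
cmp $t1, 6  (cmp 12,6)
bgt top: taken
add $t5, $t5, 9 → $t5=(-13)+9=-4
lw $t7, 0($t3) → $t7=M[4]=-2
xor $t5, $t5, $t7 → $t5=(-4)^(-2)=2
add $t3, $t3, 4 → $t3=4+4=8
sub $t1, $t1, 1 → $t1=12-1=11
cmp $t1, 6  (cmp 11,6)
bgt top: taken
add $t5, $t5, 9 → $t5=2+9=11
lw $t7, 0($t3) → $t7=M[8]=24
xor $t5, $t5, $t7 → $t5=11^24=19
add $t3, $t3, 4 → $t3=8+4=12
sub $t1, $t1, 1 → $t1=11-1=10
cmp $t1, 6  (cmp 10,6)
bgt top: taken
add $t5, $t5, 9 → $t5=19+9=28
lw $t7, 0($t3) → $t7=M[12]=-8
xor $t5, $t5, $t7 → $t5=28^(-8)=-28
add $t3, $t3, 4 → $t3=12+4=16
sub $t1, $t1, 1 → $t1=10-1=9
cmp $t1, 6  (cmp 9,6)
bgt top: taken
add $t5, $t5, 9 → $t5=(-28)+9=-19
lw $t7, 0($t3) → $t7=M[16]=8
xor $t5, $t5, $t7 → $t5=(-19)^8=-27
add $t3, $t3, 4 → $t3=16+4=20
sub $t1, $t1, 1 → $t1=9-1=8
cmp $t1, 6  (cmp 8,6)
bgt top: taken
add $t5, $t5, 9 → $t5=(-27)+9=-18
lw $t7, 0($t3) → $t7=M[20]=29
xor $t5, $t5, $t7 → $t5=(-18)^29=-13
add $t3, $t3, 4 → $t3=20+4=24
sub $t1, $t1, 1 → $t1=8-1=7
cmp $t1, 6  (cmp 7,6)
bgt top: taken
add $t5, $t5, 9 → $t5=(-13)+9=-4
lw $t7, 0($t3) → $t7=M[24]=16
xor $t5, $t5, $t7 → $t5=(-4)^16=-20
add $t3, $t3, 4 → $t3=24+4=28
sub $t1, $t1, 1 → $t1=7-1=6
cmp $t1, 6  (cmp 6,6)
bgt top: not taken
mul $t5, $t5, $t7 → $t5=(-20)*16=-320
halt.
Total executed instructions: 55.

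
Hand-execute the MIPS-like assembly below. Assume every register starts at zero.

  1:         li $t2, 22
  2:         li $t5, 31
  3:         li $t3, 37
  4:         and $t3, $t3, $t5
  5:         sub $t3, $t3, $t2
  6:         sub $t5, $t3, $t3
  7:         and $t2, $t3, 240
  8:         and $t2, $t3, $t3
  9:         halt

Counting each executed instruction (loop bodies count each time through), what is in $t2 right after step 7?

224

li $t2, 22 → $t2=22
li $t5, 31 → $t5=31
li $t3, 37 → $t3=37
and $t3, $t3, $t5 → $t3=37&31=5
sub $t3, $t3, $t2 → $t3=5-22=-17
sub $t5, $t3, $t3 → $t5=(-17)-(-17)=0
and $t2, $t3, 240 → $t2=(-17)&240=224
After step 7: $t2 = 224.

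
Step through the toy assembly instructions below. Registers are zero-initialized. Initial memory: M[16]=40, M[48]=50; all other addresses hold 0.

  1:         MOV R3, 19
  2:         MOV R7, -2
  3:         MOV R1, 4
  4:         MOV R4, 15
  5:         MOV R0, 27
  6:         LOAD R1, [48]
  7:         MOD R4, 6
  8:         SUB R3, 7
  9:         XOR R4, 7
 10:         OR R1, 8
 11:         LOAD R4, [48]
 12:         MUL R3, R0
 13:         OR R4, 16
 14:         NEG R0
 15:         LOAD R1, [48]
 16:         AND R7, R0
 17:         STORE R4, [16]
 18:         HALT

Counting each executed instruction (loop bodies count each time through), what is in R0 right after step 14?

R3=19
R7=-2
R1=4
R4=15
R0=27
R1=M[48]=50
R4=15%6=3
R3=19-7=12
R4=3^7=4
R1=50|8=58
R4=M[48]=50
R3=12*27=324
R4=50|16=50
R0=-(27)=-27
After step 14: R0 = -27.

-27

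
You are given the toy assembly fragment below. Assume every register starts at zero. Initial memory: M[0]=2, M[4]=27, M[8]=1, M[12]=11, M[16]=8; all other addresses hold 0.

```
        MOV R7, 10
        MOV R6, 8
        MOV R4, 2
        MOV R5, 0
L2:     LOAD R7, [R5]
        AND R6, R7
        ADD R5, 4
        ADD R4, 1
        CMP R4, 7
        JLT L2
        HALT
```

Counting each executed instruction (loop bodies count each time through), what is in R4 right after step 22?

5

after MOV R7, 10: R7=10
after MOV R6, 8: R6=8
after MOV R4, 2: R4=2
after MOV R5, 0: R5=0
after LOAD R7, [R5]: R7=M[0]=2
after AND R6, R7: R6=8&2=0
after ADD R5, 4: R5=0+4=4
after ADD R4, 1: R4=2+1=3
CMP R4, 7  (cmp 3,7)
JLT L2: taken
after LOAD R7, [R5]: R7=M[4]=27
after AND R6, R7: R6=0&27=0
after ADD R5, 4: R5=4+4=8
after ADD R4, 1: R4=3+1=4
CMP R4, 7  (cmp 4,7)
JLT L2: taken
after LOAD R7, [R5]: R7=M[8]=1
after AND R6, R7: R6=0&1=0
after ADD R5, 4: R5=8+4=12
after ADD R4, 1: R4=4+1=5
CMP R4, 7  (cmp 5,7)
JLT L2: taken
After step 22: R4 = 5.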